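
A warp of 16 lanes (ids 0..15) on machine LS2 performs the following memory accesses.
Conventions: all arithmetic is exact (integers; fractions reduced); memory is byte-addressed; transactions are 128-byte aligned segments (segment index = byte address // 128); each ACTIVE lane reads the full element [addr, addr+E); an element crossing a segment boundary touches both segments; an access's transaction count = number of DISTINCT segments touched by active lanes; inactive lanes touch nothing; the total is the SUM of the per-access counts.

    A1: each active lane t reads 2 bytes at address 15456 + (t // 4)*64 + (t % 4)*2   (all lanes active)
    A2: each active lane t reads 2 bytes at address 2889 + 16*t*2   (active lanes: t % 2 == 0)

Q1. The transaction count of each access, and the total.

A1: 3 transactions
A2: 5 transactions

Answer: 3,5; total 8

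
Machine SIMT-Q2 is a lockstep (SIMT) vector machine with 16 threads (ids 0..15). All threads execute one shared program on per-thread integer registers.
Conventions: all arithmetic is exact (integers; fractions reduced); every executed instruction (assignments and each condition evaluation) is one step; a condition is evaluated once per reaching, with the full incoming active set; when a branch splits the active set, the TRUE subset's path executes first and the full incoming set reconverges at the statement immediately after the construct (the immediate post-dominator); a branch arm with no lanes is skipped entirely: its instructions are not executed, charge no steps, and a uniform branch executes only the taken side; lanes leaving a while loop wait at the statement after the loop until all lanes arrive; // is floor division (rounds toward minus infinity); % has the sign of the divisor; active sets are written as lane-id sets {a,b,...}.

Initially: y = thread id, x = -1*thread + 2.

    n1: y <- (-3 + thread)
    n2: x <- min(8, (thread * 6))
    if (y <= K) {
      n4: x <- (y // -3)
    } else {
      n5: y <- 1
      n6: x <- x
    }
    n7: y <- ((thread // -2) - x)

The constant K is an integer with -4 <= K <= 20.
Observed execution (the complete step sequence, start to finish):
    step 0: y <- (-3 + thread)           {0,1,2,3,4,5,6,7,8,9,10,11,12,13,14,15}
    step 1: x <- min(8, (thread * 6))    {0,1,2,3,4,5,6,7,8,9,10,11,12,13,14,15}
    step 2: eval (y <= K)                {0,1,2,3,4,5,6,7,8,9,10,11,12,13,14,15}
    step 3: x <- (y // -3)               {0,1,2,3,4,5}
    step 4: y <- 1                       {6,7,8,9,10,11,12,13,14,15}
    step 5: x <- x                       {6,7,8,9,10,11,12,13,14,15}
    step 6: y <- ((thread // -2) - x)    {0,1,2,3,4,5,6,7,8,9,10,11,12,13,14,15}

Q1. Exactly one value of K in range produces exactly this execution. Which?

Answer: K = 2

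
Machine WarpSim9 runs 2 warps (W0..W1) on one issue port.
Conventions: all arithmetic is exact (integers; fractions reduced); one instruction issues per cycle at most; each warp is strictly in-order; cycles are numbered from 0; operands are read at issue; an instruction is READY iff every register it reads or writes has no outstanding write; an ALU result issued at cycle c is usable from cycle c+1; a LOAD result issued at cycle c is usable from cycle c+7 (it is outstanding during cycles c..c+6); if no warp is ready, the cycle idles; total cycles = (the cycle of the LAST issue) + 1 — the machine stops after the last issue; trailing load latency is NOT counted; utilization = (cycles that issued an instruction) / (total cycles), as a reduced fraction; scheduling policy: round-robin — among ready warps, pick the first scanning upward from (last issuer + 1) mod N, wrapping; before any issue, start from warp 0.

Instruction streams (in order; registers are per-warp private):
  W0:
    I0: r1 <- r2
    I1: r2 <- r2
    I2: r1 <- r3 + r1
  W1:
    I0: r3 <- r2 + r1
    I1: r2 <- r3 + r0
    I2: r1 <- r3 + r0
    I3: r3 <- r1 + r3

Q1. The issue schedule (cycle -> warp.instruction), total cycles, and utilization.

cycle 0: W0.I0
cycle 1: W1.I0
cycle 2: W0.I1
cycle 3: W1.I1
cycle 4: W0.I2
cycle 5: W1.I2
cycle 6: W1.I3

Answer: 7 cycles, utilization 1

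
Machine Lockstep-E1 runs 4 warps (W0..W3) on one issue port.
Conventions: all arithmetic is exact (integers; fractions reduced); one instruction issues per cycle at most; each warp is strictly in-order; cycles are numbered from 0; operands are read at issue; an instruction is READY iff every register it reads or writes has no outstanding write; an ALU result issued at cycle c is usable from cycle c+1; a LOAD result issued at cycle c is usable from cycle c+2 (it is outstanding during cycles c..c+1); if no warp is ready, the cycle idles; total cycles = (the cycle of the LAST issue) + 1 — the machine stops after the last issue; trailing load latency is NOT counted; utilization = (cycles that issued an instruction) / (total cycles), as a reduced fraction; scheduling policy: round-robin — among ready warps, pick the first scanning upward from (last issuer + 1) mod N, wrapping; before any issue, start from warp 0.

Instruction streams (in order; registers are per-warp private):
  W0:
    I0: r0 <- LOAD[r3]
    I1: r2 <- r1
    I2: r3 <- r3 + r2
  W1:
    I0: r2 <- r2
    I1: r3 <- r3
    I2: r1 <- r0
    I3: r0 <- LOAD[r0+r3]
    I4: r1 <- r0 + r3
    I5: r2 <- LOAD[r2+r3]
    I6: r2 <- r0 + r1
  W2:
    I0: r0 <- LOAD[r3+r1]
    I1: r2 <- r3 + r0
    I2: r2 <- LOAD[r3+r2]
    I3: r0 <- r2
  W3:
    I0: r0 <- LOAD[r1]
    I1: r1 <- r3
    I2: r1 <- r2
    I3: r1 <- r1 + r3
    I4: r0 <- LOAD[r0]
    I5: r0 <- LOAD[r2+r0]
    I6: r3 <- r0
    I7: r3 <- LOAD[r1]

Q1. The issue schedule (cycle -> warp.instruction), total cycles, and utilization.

cycle 0: W0.I0
cycle 1: W1.I0
cycle 2: W2.I0
cycle 3: W3.I0
cycle 4: W0.I1
cycle 5: W1.I1
cycle 6: W2.I1
cycle 7: W3.I1
cycle 8: W0.I2
cycle 9: W1.I2
cycle 10: W2.I2
cycle 11: W3.I2
cycle 12: W1.I3
cycle 13: W2.I3
cycle 14: W3.I3
cycle 15: W1.I4
cycle 16: W3.I4
cycle 17: W1.I5
cycle 18: W3.I5
cycle 19: W1.I6
cycle 20: W3.I6
cycle 21: W3.I7

Answer: 22 cycles, utilization 1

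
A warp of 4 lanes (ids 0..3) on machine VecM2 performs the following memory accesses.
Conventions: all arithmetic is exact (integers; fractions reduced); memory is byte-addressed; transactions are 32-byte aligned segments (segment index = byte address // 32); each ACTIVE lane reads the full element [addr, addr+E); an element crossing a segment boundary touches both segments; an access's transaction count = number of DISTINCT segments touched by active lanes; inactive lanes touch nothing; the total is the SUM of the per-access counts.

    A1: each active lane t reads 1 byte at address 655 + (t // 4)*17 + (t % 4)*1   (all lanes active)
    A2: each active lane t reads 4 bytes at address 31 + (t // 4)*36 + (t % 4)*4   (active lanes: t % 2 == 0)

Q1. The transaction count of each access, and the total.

A1: 1 transaction
A2: 2 transactions

Answer: 1,2; total 3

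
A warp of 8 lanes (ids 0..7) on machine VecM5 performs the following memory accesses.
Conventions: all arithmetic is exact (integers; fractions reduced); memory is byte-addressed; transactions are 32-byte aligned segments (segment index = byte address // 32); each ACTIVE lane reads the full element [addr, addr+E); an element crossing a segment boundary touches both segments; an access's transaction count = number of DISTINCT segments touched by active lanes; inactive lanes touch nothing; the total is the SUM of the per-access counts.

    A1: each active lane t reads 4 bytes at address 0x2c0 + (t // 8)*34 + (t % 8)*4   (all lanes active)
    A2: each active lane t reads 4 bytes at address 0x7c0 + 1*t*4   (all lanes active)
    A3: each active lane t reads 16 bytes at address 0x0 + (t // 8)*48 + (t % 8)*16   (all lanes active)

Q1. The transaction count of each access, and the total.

A1: 1 transaction
A2: 1 transaction
A3: 4 transactions

Answer: 1,1,4; total 6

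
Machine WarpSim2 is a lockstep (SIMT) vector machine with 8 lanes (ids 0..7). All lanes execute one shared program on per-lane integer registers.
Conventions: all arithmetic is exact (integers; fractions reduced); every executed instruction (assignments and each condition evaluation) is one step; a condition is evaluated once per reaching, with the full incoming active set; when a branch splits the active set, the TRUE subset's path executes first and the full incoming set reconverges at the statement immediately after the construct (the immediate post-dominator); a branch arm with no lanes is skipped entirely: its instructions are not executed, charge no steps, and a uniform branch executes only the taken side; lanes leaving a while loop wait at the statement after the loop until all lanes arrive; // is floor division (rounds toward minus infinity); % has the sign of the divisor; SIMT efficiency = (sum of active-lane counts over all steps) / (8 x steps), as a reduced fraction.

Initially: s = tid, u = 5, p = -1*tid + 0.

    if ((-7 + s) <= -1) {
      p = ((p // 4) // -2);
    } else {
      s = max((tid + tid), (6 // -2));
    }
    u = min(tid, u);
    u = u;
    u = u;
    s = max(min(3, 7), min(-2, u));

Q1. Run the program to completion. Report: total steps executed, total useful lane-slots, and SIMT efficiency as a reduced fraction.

Answer: 7 steps, 48 useful, 6/7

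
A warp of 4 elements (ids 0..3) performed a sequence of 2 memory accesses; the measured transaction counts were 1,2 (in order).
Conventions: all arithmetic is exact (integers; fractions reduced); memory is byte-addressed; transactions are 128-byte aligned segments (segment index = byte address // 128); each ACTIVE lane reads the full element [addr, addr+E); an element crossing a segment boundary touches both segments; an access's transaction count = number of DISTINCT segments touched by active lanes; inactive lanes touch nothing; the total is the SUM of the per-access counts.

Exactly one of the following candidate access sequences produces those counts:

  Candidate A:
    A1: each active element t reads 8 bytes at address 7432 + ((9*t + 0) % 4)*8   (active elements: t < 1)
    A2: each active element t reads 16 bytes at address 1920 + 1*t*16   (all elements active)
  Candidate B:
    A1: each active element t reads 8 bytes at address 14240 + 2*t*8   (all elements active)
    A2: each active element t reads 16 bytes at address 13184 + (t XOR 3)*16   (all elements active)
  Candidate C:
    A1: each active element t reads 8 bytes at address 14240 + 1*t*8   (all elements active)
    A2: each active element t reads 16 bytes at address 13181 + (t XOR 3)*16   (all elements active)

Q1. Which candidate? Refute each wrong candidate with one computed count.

A: A2 gives 1 transaction, not 2
B: A2 gives 1 transaction, not 2
C: all counts match (1,2)

Answer: C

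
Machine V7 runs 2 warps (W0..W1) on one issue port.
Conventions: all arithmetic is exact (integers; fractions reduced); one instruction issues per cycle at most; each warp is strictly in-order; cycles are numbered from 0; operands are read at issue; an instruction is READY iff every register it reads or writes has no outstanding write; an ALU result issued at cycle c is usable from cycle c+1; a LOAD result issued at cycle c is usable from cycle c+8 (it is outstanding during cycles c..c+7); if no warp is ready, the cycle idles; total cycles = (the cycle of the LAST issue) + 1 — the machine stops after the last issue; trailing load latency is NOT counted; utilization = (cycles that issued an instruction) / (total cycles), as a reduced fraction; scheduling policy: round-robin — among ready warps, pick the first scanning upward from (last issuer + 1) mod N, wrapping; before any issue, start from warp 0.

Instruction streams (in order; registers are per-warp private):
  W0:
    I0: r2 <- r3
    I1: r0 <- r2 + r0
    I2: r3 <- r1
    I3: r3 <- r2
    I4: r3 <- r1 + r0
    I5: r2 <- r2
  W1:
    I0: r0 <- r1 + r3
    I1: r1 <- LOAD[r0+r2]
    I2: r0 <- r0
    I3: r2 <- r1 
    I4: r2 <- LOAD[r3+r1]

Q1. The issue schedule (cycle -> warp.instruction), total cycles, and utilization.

cycle 0: W0.I0
cycle 1: W1.I0
cycle 2: W0.I1
cycle 3: W1.I1
cycle 4: W0.I2
cycle 5: W1.I2
cycle 6: W0.I3
cycle 7: W0.I4
cycle 8: W0.I5
cycle 9: idle
cycle 10: idle
cycle 11: W1.I3
cycle 12: W1.I4

Answer: 13 cycles, utilization 11/13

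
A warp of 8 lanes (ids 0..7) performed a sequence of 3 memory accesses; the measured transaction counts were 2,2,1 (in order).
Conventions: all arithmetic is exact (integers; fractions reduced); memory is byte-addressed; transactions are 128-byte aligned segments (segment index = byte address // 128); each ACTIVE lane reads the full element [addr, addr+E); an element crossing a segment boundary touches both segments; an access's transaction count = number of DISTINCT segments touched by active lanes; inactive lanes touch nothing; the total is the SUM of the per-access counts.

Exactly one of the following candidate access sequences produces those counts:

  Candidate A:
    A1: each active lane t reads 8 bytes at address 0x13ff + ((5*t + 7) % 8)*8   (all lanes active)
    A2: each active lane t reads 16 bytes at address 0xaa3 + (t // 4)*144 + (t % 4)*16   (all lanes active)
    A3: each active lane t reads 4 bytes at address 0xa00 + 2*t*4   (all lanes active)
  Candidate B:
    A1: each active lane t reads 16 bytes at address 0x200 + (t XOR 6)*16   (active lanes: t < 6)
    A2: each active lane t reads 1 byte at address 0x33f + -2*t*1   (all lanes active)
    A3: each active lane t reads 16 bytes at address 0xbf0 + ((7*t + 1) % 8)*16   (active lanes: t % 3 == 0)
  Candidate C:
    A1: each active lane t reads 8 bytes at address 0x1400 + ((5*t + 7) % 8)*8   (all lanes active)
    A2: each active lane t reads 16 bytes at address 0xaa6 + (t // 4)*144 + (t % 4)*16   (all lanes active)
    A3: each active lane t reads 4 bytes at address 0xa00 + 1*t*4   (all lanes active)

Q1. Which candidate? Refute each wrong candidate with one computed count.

B: A1 gives 1 transaction, not 2
C: A1 gives 1 transaction, not 2
A: all counts match (2,2,1)

Answer: A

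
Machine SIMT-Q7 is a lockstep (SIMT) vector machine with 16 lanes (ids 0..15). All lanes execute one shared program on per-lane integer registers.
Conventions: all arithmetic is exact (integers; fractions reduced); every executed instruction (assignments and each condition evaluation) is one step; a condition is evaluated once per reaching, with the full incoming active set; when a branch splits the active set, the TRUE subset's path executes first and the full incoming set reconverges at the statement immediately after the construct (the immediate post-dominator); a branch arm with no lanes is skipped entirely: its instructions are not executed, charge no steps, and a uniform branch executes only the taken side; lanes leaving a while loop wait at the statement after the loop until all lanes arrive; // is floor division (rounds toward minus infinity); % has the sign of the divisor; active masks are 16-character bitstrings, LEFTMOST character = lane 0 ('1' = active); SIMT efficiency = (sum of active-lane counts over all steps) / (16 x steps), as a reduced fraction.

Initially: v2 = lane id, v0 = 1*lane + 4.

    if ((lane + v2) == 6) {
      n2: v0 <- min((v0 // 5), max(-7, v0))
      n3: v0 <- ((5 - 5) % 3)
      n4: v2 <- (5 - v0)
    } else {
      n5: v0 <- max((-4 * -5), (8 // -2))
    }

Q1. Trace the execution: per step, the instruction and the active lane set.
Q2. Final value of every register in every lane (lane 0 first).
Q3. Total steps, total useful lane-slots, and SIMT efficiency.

step 0: eval ((lane + v2) == 6)      1111111111111111
step 1: v0 <- min((v0 // 5), max(-7, v0)) 0001000000000000
step 2: v0 <- ((5 - 5) % 3)          0001000000000000
step 3: v2 <- (5 - v0)               0001000000000000
step 4: v0 <- max((-4 * -5), (8 // -2)) 1110111111111111

Answer: 5 steps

v2: 0,1,2,5,4,5,6,7,8,9,10,11,12,13,14,15
v0: 20,20,20,0,20,20,20,20,20,20,20,20,20,20,20,20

steps = 5; useful = 34; efficiency = 34/80 = 17/40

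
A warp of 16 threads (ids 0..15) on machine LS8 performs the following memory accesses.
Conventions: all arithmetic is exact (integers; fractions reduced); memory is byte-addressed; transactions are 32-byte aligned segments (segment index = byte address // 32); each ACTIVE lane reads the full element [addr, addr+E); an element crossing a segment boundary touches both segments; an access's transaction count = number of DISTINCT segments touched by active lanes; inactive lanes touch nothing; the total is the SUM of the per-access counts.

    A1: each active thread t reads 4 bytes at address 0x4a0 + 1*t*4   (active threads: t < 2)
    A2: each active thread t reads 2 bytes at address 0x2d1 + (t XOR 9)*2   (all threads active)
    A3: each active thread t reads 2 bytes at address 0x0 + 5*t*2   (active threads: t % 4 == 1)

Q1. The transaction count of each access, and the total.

A1: 1 transaction
A2: 2 transactions
A3: 4 transactions

Answer: 1,2,4; total 7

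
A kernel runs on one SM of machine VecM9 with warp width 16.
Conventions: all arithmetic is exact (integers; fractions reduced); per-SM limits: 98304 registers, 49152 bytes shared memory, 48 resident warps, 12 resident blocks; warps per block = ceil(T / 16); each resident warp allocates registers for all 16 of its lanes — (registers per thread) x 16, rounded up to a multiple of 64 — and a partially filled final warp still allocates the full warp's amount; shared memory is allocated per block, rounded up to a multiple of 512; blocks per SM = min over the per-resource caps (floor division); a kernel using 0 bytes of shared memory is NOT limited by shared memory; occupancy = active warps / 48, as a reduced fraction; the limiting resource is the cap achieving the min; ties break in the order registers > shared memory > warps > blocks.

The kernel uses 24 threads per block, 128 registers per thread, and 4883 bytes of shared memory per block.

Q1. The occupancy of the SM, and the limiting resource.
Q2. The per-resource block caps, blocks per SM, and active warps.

Answer: occupancy 3/8, limited by shared memory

registers: 24 blocks
shared memory: 9 blocks
warps: 24 blocks
blocks: 12 blocks

Answer: 9 blocks, 18 active warps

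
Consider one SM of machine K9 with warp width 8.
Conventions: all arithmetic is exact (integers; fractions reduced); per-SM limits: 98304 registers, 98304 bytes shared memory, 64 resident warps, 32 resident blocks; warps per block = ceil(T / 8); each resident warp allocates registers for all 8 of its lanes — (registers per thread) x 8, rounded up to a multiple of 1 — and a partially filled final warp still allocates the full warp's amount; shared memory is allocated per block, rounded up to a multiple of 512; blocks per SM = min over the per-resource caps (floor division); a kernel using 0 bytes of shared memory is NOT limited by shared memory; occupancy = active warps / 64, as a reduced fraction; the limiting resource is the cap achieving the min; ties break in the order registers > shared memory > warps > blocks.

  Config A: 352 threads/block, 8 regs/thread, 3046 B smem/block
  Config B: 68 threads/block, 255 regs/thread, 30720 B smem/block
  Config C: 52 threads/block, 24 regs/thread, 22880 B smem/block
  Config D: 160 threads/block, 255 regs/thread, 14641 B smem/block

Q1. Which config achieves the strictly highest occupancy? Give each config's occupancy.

occupancies: A 11/16, B 27/64, C 7/16, D 5/8

Answer: A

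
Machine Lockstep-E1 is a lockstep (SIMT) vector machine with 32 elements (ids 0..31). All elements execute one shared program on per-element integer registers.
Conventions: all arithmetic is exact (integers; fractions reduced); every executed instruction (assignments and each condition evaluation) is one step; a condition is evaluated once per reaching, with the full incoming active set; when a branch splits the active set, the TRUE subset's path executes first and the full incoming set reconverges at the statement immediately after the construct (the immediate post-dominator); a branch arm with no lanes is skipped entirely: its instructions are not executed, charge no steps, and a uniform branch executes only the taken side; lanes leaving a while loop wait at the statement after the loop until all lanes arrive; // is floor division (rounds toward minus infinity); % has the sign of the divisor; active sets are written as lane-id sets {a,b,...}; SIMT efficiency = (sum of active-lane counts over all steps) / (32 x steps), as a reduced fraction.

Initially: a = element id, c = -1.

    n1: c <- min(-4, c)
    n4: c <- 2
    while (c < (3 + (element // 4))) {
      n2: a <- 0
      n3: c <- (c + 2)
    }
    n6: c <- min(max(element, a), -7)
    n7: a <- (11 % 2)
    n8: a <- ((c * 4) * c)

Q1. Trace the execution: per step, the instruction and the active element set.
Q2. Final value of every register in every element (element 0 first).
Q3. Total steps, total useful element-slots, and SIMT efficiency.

step 0: c <- min(-4, c)              {0,1,2,3,4,5,6,7,8,9,10,11,12,13,14,15,16,17,18,19,20,21,22,23,24,25,26,27,28,29,30,31}
step 1: c <- 2                       {0,1,2,3,4,5,6,7,8,9,10,11,12,13,14,15,16,17,18,19,20,21,22,23,24,25,26,27,28,29,30,31}
step 2: eval (c < (3 + (element // 4))) {0,1,2,3,4,5,6,7,8,9,10,11,12,13,14,15,16,17,18,19,20,21,22,23,24,25,26,27,28,29,30,31}
step 3: a <- 0                       {0,1,2,3,4,5,6,7,8,9,10,11,12,13,14,15,16,17,18,19,20,21,22,23,24,25,26,27,28,29,30,31}
step 4: c <- (c + 2)                 {0,1,2,3,4,5,6,7,8,9,10,11,12,13,14,15,16,17,18,19,20,21,22,23,24,25,26,27,28,29,30,31}
step 5: eval (c < (3 + (element // 4))) {0,1,2,3,4,5,6,7,8,9,10,11,12,13,14,15,16,17,18,19,20,21,22,23,24,25,26,27,28,29,30,31}
step 6: a <- 0                       {8,9,10,11,12,13,14,15,16,17,18,19,20,21,22,23,24,25,26,27,28,29,30,31}
step 7: c <- (c + 2)                 {8,9,10,11,12,13,14,15,16,17,18,19,20,21,22,23,24,25,26,27,28,29,30,31}
step 8: eval (c < (3 + (element // 4))) {8,9,10,11,12,13,14,15,16,17,18,19,20,21,22,23,24,25,26,27,28,29,30,31}
step 9: a <- 0                       {16,17,18,19,20,21,22,23,24,25,26,27,28,29,30,31}
step 10: c <- (c + 2)                 {16,17,18,19,20,21,22,23,24,25,26,27,28,29,30,31}
step 11: eval (c < (3 + (element // 4))) {16,17,18,19,20,21,22,23,24,25,26,27,28,29,30,31}
step 12: a <- 0                       {24,25,26,27,28,29,30,31}
step 13: c <- (c + 2)                 {24,25,26,27,28,29,30,31}
step 14: eval (c < (3 + (element // 4))) {24,25,26,27,28,29,30,31}
step 15: c <- min(max(element, a), -7) {0,1,2,3,4,5,6,7,8,9,10,11,12,13,14,15,16,17,18,19,20,21,22,23,24,25,26,27,28,29,30,31}
step 16: a <- (11 % 2)                {0,1,2,3,4,5,6,7,8,9,10,11,12,13,14,15,16,17,18,19,20,21,22,23,24,25,26,27,28,29,30,31}
step 17: a <- ((c * 4) * c)           {0,1,2,3,4,5,6,7,8,9,10,11,12,13,14,15,16,17,18,19,20,21,22,23,24,25,26,27,28,29,30,31}

Answer: 18 steps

a: 196,196,196,196,196,196,196,196,196,196,196,196,196,196,196,196,196,196,196,196,196,196,196,196,196,196,196,196,196,196,196,196
c: -7,-7,-7,-7,-7,-7,-7,-7,-7,-7,-7,-7,-7,-7,-7,-7,-7,-7,-7,-7,-7,-7,-7,-7,-7,-7,-7,-7,-7,-7,-7,-7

steps = 18; useful = 432; efficiency = 432/576 = 3/4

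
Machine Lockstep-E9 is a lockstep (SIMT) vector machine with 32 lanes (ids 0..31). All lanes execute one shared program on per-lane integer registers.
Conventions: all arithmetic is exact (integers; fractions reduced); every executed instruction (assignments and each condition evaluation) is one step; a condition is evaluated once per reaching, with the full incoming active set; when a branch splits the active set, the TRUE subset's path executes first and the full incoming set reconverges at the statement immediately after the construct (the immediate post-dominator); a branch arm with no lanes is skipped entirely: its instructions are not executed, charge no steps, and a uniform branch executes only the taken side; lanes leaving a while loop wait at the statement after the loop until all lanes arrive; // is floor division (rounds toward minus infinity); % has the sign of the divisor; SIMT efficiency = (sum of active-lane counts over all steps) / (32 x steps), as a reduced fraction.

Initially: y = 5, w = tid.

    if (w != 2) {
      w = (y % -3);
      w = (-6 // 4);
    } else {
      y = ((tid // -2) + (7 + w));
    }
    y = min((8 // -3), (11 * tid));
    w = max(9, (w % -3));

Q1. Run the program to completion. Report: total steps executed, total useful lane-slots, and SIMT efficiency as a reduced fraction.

Answer: 6 steps, 159 useful, 53/64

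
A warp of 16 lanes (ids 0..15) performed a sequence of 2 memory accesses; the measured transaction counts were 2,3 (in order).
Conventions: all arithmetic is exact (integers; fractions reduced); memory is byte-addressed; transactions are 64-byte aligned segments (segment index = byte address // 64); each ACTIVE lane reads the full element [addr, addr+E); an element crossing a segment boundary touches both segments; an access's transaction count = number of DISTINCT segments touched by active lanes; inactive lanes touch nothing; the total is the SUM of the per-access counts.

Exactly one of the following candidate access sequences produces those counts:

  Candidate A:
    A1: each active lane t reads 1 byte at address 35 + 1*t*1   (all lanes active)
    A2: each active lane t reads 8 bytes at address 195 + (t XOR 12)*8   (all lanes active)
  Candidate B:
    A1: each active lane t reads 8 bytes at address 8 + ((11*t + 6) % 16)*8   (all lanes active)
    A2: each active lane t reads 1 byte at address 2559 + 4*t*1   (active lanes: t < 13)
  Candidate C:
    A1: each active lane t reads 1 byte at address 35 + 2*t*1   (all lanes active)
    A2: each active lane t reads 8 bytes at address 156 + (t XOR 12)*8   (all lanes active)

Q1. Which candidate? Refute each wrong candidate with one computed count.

A: A1 gives 1 transaction, not 2
B: A1 gives 3 transactions, not 2
C: all counts match (2,3)

Answer: C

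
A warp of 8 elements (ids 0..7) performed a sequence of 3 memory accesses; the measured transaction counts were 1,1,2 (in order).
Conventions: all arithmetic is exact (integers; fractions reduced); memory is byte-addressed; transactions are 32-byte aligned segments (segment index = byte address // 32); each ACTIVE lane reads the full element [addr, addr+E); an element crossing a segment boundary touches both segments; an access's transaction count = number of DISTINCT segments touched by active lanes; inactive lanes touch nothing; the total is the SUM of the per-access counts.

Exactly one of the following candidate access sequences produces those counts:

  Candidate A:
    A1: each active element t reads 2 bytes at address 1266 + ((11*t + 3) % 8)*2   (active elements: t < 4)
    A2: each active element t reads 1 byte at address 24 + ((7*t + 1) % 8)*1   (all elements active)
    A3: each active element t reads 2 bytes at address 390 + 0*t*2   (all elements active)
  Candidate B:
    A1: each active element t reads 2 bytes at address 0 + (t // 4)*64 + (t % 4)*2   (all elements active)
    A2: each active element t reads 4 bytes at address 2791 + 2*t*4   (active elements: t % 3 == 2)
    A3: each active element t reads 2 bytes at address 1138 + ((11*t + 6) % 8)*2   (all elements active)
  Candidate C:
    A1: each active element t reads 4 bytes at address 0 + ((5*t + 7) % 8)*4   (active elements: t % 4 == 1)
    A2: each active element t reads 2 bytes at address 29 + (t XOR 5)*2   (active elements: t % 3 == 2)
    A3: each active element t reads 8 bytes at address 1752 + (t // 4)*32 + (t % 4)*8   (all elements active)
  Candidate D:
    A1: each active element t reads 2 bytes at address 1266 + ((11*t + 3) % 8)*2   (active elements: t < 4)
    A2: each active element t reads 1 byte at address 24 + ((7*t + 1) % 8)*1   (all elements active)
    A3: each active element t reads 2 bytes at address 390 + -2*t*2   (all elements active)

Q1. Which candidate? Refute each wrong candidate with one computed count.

A: A3 gives 1 transaction, not 2
B: A1 gives 2 transactions, not 1
C: A2 gives 2 transactions, not 1
D: all counts match (1,1,2)

Answer: D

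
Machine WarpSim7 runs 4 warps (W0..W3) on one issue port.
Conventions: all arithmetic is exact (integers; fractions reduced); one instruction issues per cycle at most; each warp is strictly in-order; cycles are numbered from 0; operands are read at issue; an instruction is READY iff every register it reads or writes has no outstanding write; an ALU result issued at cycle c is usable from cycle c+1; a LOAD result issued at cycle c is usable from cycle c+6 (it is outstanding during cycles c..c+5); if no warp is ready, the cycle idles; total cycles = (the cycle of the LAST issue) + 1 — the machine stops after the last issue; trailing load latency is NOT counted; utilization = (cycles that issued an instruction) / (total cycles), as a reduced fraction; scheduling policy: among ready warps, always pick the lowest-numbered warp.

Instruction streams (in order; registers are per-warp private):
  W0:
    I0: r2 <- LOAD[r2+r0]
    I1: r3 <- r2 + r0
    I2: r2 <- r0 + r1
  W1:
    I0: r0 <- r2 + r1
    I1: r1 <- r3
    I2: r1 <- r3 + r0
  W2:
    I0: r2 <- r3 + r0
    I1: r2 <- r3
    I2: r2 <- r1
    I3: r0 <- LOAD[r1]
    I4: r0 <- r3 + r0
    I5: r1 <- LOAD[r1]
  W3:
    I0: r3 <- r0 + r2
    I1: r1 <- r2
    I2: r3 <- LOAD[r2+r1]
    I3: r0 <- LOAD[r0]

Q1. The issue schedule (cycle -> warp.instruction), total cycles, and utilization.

cycle 0: W0.I0
cycle 1: W1.I0
cycle 2: W1.I1
cycle 3: W1.I2
cycle 4: W2.I0
cycle 5: W2.I1
cycle 6: W0.I1
cycle 7: W0.I2
cycle 8: W2.I2
cycle 9: W2.I3
cycle 10: W3.I0
cycle 11: W3.I1
cycle 12: W3.I2
cycle 13: W3.I3
cycle 14: idle
cycle 15: W2.I4
cycle 16: W2.I5

Answer: 17 cycles, utilization 16/17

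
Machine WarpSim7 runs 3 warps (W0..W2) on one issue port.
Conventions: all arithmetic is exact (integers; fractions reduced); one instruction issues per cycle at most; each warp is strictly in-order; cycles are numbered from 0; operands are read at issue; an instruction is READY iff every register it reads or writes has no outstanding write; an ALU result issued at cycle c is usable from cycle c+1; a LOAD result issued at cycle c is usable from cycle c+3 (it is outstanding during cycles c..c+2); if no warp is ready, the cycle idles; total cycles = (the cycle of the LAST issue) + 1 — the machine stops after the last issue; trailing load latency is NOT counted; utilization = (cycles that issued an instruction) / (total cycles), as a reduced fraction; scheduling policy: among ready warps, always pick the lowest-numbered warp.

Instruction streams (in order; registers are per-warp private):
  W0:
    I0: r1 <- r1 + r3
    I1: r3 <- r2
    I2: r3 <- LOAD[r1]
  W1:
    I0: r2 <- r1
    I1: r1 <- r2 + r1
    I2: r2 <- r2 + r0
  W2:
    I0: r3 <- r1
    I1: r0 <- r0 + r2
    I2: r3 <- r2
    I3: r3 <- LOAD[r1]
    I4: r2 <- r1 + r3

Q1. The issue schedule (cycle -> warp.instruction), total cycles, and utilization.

cycle 0: W0.I0
cycle 1: W0.I1
cycle 2: W0.I2
cycle 3: W1.I0
cycle 4: W1.I1
cycle 5: W1.I2
cycle 6: W2.I0
cycle 7: W2.I1
cycle 8: W2.I2
cycle 9: W2.I3
cycle 10: idle
cycle 11: idle
cycle 12: W2.I4

Answer: 13 cycles, utilization 11/13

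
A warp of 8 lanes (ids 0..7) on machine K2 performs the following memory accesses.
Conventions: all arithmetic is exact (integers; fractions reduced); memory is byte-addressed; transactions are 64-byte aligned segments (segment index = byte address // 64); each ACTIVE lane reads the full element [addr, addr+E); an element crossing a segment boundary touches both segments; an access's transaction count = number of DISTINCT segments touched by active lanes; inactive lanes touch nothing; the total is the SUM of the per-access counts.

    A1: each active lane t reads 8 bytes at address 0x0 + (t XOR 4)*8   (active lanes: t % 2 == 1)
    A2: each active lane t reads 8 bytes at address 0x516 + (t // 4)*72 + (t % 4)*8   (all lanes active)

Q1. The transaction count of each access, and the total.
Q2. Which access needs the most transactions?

A1: 1 transaction
A2: 2 transactions

Answer: 1,2; total 3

Answer: A2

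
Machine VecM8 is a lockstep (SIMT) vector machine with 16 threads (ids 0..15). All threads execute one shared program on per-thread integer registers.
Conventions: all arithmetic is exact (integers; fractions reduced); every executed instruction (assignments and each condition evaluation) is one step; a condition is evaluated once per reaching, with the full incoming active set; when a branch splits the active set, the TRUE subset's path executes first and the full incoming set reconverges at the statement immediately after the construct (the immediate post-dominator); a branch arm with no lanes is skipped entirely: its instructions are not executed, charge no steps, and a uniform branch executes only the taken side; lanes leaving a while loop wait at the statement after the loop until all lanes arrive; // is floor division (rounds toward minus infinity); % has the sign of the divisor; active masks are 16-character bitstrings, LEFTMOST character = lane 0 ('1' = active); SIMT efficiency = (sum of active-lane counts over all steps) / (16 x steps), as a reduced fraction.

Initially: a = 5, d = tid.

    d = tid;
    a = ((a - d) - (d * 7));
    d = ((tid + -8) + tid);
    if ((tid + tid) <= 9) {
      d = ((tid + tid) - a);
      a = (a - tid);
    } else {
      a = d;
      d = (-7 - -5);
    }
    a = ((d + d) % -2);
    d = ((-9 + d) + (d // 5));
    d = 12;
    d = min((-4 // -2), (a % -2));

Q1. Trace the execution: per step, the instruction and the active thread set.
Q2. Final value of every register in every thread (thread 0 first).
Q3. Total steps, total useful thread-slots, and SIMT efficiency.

step 0: d <- tid                     1111111111111111
step 1: a <- ((a - d) - (d * 7))     1111111111111111
step 2: d <- ((tid + -8) + tid)      1111111111111111
step 3: eval ((tid + tid) <= 9)      1111111111111111
step 4: d <- ((tid + tid) - a)       1111100000000000
step 5: a <- (a - tid)               1111100000000000
step 6: a <- d                       0000011111111111
step 7: d <- (-7 - -5)               0000011111111111
step 8: a <- ((d + d) % -2)          1111111111111111
step 9: d <- ((-9 + d) + (d // 5))   1111111111111111
step 10: d <- 12                      1111111111111111
step 11: d <- min((-4 // -2), (a % -2)) 1111111111111111

Answer: 12 steps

a: 0,0,0,0,0,0,0,0,0,0,0,0,0,0,0,0
d: 0,0,0,0,0,0,0,0,0,0,0,0,0,0,0,0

steps = 12; useful = 160; efficiency = 160/192 = 5/6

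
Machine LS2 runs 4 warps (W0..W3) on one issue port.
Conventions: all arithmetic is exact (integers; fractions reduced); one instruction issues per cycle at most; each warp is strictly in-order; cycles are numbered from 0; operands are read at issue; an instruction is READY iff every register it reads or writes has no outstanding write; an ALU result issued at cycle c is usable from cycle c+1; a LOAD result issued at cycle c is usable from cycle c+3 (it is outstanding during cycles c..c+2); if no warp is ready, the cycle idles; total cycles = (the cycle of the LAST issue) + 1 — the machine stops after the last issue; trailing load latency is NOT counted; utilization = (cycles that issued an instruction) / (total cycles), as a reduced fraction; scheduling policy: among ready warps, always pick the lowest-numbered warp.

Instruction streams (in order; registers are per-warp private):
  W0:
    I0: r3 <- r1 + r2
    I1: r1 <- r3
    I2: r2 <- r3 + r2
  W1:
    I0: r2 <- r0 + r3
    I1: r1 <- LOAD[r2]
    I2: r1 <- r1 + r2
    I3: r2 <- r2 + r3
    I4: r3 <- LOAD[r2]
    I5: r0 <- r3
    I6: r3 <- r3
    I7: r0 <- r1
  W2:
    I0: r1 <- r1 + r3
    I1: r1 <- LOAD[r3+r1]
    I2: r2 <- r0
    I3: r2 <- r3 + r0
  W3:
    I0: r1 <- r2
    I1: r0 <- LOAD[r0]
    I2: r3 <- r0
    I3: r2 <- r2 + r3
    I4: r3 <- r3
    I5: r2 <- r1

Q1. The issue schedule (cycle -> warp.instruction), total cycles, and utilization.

cycle 0: W0.I0
cycle 1: W0.I1
cycle 2: W0.I2
cycle 3: W1.I0
cycle 4: W1.I1
cycle 5: W2.I0
cycle 6: W2.I1
cycle 7: W1.I2
cycle 8: W1.I3
cycle 9: W1.I4
cycle 10: W2.I2
cycle 11: W2.I3
cycle 12: W1.I5
cycle 13: W1.I6
cycle 14: W1.I7
cycle 15: W3.I0
cycle 16: W3.I1
cycle 17: idle
cycle 18: idle
cycle 19: W3.I2
cycle 20: W3.I3
cycle 21: W3.I4
cycle 22: W3.I5

Answer: 23 cycles, utilization 21/23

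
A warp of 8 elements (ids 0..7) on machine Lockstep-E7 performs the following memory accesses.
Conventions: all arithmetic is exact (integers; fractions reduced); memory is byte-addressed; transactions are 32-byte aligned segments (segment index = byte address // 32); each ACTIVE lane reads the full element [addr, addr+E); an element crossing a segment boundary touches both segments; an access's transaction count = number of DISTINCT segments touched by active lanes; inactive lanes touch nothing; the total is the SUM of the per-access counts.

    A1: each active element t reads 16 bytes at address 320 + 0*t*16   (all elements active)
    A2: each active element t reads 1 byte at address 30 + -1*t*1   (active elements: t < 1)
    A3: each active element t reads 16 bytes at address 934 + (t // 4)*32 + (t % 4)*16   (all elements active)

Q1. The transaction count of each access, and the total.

A1: 1 transaction
A2: 1 transaction
A3: 4 transactions

Answer: 1,1,4; total 6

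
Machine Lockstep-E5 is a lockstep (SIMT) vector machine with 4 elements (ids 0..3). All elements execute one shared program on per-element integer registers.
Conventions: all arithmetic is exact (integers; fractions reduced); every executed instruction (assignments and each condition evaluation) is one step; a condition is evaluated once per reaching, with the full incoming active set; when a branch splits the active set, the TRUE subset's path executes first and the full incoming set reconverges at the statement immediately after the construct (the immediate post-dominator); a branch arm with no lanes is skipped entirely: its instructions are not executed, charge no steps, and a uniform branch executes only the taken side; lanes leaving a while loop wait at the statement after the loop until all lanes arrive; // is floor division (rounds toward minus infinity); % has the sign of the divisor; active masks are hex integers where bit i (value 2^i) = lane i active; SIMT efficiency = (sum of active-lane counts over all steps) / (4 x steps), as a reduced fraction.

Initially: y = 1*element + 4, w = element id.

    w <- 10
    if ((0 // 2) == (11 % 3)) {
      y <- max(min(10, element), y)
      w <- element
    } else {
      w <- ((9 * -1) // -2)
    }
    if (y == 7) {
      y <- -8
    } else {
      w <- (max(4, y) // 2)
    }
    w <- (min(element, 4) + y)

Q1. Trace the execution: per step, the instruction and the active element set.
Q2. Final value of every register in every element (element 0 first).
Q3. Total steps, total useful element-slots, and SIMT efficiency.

step 0: w <- 10                      0xf
step 1: eval ((0 // 2) == (11 % 3))  0xf
step 2: w <- ((9 * -1) // -2)        0xf
step 3: eval (y == 7)                0xf
step 4: y <- -8                      0x8
step 5: w <- (max(4, y) // 2)        0x7
step 6: w <- (min(element, 4) + y)   0xf

Answer: 7 steps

y: 4,5,6,-8
w: 4,6,8,-5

steps = 7; useful = 24; efficiency = 24/28 = 6/7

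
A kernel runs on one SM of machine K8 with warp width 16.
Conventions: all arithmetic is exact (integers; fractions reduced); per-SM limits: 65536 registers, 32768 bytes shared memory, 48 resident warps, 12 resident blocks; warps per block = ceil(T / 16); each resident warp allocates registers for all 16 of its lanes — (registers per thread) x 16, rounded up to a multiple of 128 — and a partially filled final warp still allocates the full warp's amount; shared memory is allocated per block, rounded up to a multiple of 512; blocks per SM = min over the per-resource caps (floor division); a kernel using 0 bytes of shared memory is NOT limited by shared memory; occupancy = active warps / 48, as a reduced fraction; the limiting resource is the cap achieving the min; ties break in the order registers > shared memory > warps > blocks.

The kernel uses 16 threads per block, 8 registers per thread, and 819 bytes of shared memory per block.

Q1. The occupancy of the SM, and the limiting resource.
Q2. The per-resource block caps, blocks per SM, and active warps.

Answer: occupancy 1/4, limited by blocks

registers: 512 blocks
shared memory: 32 blocks
warps: 48 blocks
blocks: 12 blocks

Answer: 12 blocks, 12 active warps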